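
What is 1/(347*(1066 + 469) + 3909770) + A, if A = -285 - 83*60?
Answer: -23389314974/4442415 ≈ -5265.0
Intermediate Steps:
A = -5265 (A = -285 - 4980 = -5265)
1/(347*(1066 + 469) + 3909770) + A = 1/(347*(1066 + 469) + 3909770) - 5265 = 1/(347*1535 + 3909770) - 5265 = 1/(532645 + 3909770) - 5265 = 1/4442415 - 5265 = -23389314974/4442415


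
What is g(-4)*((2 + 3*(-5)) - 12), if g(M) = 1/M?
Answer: 25/4 ≈ 6.2500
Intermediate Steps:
g(M) = 1/M
g(-4)*((2 + 3*(-5)) - 12) = ((2 + 3*(-5)) - 12)/(-4) = -((2 - 15) - 12)/4 = -(-13 - 12)/4 = -¼*(-25) = 25/4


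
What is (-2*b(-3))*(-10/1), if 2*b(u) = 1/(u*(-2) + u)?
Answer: 10/3 ≈ 3.3333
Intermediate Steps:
b(u) = -1/(2*u) (b(u) = 1/(2*(u*(-2) + u)) = 1/(2*(-2*u + u)) = 1/(2*((-u))) = (-1/u)/2 = -1/(2*u))
(-2*b(-3))*(-10/1) = (-(-1)/(-3))*(-10/1) = (-(-1)*(-1)/3)*(-10*1) = -2*⅙*(-10) = -⅓*(-10) = 10/3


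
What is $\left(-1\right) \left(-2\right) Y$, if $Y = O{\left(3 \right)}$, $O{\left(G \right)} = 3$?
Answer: $6$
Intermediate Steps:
$Y = 3$
$\left(-1\right) \left(-2\right) Y = \left(-1\right) \left(-2\right) 3 = 2 \cdot 3 = 6$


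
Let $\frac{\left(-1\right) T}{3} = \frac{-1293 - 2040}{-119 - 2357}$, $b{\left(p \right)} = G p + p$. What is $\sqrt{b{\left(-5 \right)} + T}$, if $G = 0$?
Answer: $\frac{i \sqrt{13852601}}{1238} \approx 3.0064 i$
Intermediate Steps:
$b{\left(p \right)} = p$ ($b{\left(p \right)} = 0 p + p = 0 + p = p$)
$T = - \frac{9999}{2476}$ ($T = - 3 \frac{-1293 - 2040}{-119 - 2357} = - 3 \left(- \frac{3333}{-2476}\right) = - 3 \left(\left(-3333\right) \left(- \frac{1}{2476}\right)\right) = \left(-3\right) \frac{3333}{2476} = - \frac{9999}{2476} \approx -4.0384$)
$\sqrt{b{\left(-5 \right)} + T} = \sqrt{-5 - \frac{9999}{2476}} = \sqrt{- \frac{22379}{2476}} = \frac{i \sqrt{13852601}}{1238}$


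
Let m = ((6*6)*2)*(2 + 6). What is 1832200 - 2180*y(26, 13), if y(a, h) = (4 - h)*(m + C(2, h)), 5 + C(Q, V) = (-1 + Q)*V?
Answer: 13290280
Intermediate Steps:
C(Q, V) = -5 + V*(-1 + Q) (C(Q, V) = -5 + (-1 + Q)*V = -5 + V*(-1 + Q))
m = 576 (m = (36*2)*8 = 72*8 = 576)
y(a, h) = (4 - h)*(571 + h) (y(a, h) = (4 - h)*(576 + (-5 - h + 2*h)) = (4 - h)*(576 + (-5 + h)) = (4 - h)*(571 + h))
1832200 - 2180*y(26, 13) = 1832200 - 2180*(2284 - 1*13² - 567*13) = 1832200 - 2180*(2284 - 1*169 - 7371) = 1832200 - 2180*(2284 - 169 - 7371) = 1832200 - 2180*(-5256) = 1832200 - 1*(-11458080) = 1832200 + 11458080 = 13290280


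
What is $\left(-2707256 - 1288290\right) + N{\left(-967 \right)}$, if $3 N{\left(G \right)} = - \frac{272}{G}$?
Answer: $- \frac{11591078674}{2901} \approx -3.9955 \cdot 10^{6}$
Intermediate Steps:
$N{\left(G \right)} = - \frac{272}{3 G}$ ($N{\left(G \right)} = \frac{\left(-272\right) \frac{1}{G}}{3} = - \frac{272}{3 G}$)
$\left(-2707256 - 1288290\right) + N{\left(-967 \right)} = \left(-2707256 - 1288290\right) - \frac{272}{3 \left(-967\right)} = -3995546 - - \frac{272}{2901} = -3995546 + \frac{272}{2901} = - \frac{11591078674}{2901}$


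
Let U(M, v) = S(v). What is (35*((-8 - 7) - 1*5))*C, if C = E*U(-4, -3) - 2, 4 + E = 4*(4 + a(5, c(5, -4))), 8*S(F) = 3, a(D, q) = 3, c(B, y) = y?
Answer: -4900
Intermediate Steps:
S(F) = 3/8 (S(F) = (⅛)*3 = 3/8)
U(M, v) = 3/8
E = 24 (E = -4 + 4*(4 + 3) = -4 + 4*7 = -4 + 28 = 24)
C = 7 (C = 24*(3/8) - 2 = 9 - 2 = 7)
(35*((-8 - 7) - 1*5))*C = (35*((-8 - 7) - 1*5))*7 = (35*(-15 - 5))*7 = (35*(-20))*7 = -700*7 = -4900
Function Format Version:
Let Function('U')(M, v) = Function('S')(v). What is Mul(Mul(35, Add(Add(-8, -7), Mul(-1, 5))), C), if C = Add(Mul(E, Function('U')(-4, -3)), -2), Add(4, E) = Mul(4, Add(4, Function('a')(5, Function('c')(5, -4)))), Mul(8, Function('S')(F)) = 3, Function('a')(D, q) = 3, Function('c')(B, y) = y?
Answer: -4900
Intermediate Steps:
Function('S')(F) = Rational(3, 8) (Function('S')(F) = Mul(Rational(1, 8), 3) = Rational(3, 8))
Function('U')(M, v) = Rational(3, 8)
E = 24 (E = Add(-4, Mul(4, Add(4, 3))) = Add(-4, Mul(4, 7)) = Add(-4, 28) = 24)
C = 7 (C = Add(Mul(24, Rational(3, 8)), -2) = Add(9, -2) = 7)
Mul(Mul(35, Add(Add(-8, -7), Mul(-1, 5))), C) = Mul(Mul(35, Add(Add(-8, -7), Mul(-1, 5))), 7) = Mul(Mul(35, Add(-15, -5)), 7) = Mul(Mul(35, -20), 7) = Mul(-700, 7) = -4900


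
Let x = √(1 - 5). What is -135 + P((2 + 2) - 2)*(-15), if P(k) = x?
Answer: -135 - 30*I ≈ -135.0 - 30.0*I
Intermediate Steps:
x = 2*I (x = √(-4) = 2*I ≈ 2.0*I)
P(k) = 2*I
-135 + P((2 + 2) - 2)*(-15) = -135 + (2*I)*(-15) = -135 - 30*I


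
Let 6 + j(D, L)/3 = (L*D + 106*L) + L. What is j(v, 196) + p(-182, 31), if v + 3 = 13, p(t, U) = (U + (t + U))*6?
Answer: 68058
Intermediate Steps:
p(t, U) = 6*t + 12*U (p(t, U) = (U + (U + t))*6 = (t + 2*U)*6 = 6*t + 12*U)
v = 10 (v = -3 + 13 = 10)
j(D, L) = -18 + 321*L + 3*D*L (j(D, L) = -18 + 3*((L*D + 106*L) + L) = -18 + 3*((D*L + 106*L) + L) = -18 + 3*((106*L + D*L) + L) = -18 + 3*(107*L + D*L) = -18 + (321*L + 3*D*L) = -18 + 321*L + 3*D*L)
j(v, 196) + p(-182, 31) = (-18 + 321*196 + 3*10*196) + (6*(-182) + 12*31) = (-18 + 62916 + 5880) + (-1092 + 372) = 68778 - 720 = 68058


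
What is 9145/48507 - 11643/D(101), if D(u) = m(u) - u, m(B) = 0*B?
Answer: 565690646/4899207 ≈ 115.47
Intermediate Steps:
m(B) = 0
D(u) = -u (D(u) = 0 - u = -u)
9145/48507 - 11643/D(101) = 9145/48507 - 11643/((-1*101)) = 9145*(1/48507) - 11643/(-101) = 9145/48507 - 11643*(-1/101) = 9145/48507 + 11643/101 = 565690646/4899207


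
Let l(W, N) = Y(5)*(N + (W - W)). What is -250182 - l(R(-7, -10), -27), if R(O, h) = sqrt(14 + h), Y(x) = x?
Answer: -250047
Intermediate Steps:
l(W, N) = 5*N (l(W, N) = 5*(N + (W - W)) = 5*(N + 0) = 5*N)
-250182 - l(R(-7, -10), -27) = -250182 - 5*(-27) = -250182 - 1*(-135) = -250182 + 135 = -250047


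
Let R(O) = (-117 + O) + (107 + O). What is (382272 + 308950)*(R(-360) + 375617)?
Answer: 259130141914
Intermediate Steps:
R(O) = -10 + 2*O
(382272 + 308950)*(R(-360) + 375617) = (382272 + 308950)*((-10 + 2*(-360)) + 375617) = 691222*((-10 - 720) + 375617) = 691222*(-730 + 375617) = 691222*374887 = 259130141914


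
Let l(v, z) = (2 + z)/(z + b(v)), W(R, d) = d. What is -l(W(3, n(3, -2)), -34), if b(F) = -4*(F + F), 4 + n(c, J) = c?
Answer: -16/13 ≈ -1.2308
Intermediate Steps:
n(c, J) = -4 + c
b(F) = -8*F
l(v, z) = (2 + z)/(z - 8*v)
-l(W(3, n(3, -2)), -34) = -(2 - 34)/(-34 - 8*(-4 + 3)) = -(-32)/(-34 - 8*(-1)) = -(-32)/(-34 + 8) = -(-32)/(-26) = -(-1)*(-32)/26 = -1*16/13 = -16/13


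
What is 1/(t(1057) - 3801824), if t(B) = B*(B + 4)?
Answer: -1/2680347 ≈ -3.7309e-7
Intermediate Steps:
t(B) = B*(4 + B)
1/(t(1057) - 3801824) = 1/(1057*(4 + 1057) - 3801824) = 1/(1057*1061 - 3801824) = 1/(1121477 - 3801824) = 1/(-2680347) = -1/2680347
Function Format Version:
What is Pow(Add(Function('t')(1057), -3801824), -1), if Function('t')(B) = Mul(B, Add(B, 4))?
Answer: Rational(-1, 2680347) ≈ -3.7309e-7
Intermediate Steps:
Function('t')(B) = Mul(B, Add(4, B))
Pow(Add(Function('t')(1057), -3801824), -1) = Pow(Add(Mul(1057, Add(4, 1057)), -3801824), -1) = Pow(Add(Mul(1057, 1061), -3801824), -1) = Pow(Add(1121477, -3801824), -1) = Pow(-2680347, -1) = Rational(-1, 2680347)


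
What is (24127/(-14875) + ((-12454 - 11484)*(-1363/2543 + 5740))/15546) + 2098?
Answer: -1982160207475478/294030242625 ≈ -6741.3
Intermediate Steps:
(24127/(-14875) + ((-12454 - 11484)*(-1363/2543 + 5740))/15546) + 2098 = (24127*(-1/14875) - 23938*(-1363*1/2543 + 5740)*(1/15546)) + 2098 = (-24127/14875 - 23938*(-1363/2543 + 5740)*(1/15546)) + 2098 = (-24127/14875 - 23938*14595457/2543*(1/15546)) + 2098 = (-24127/14875 - 349386049666/2543*1/15546) + 2098 = (-24127/14875 - 174693024833/19766739) + 2098 = -2599035656502728/294030242625 + 2098 = -1982160207475478/294030242625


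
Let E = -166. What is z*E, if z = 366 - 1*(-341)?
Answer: -117362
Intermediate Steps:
z = 707 (z = 366 + 341 = 707)
z*E = 707*(-166) = -117362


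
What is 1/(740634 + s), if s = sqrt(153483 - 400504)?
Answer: 740634/548538968977 - I*sqrt(247021)/548538968977 ≈ 1.3502e-6 - 9.0607e-10*I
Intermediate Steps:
s = I*sqrt(247021) (s = sqrt(-247021) = I*sqrt(247021) ≈ 497.01*I)
1/(740634 + s) = 1/(740634 + I*sqrt(247021))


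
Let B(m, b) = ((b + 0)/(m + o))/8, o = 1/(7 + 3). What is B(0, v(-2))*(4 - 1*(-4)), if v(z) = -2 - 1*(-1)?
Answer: -10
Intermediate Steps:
o = 1/10 ≈ 0.10000
v(z) = -1 (v(z) = -2 + 1 = -1)
B(m, b) = b/(8*(1/10 + m)) (B(m, b) = ((b + 0)/(m + 1/10))/8 = (b/(1/10 + m))*(1/8) = b/(8*(1/10 + m)))
B(0, v(-2))*(4 - 1*(-4)) = ((5/4)*(-1)/(1 + 10*0))*(4 - 1*(-4)) = ((5/4)*(-1)/(1 + 0))*(4 + 4) = ((5/4)*(-1)/1)*8 = ((5/4)*(-1)*1)*8 = -5/4*8 = -10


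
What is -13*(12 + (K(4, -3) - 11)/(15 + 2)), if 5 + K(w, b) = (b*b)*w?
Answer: -2912/17 ≈ -171.29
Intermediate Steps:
K(w, b) = -5 + w*b**2 (K(w, b) = -5 + (b*b)*w = -5 + b**2*w = -5 + w*b**2)
-13*(12 + (K(4, -3) - 11)/(15 + 2)) = -13*(12 + ((-5 + 4*(-3)**2) - 11)/(15 + 2)) = -13*(12 + ((-5 + 4*9) - 11)/17) = -13*(12 + ((-5 + 36) - 11)*(1/17)) = -13*(12 + (31 - 11)*(1/17)) = -13*(12 + 20*(1/17)) = -13*(12 + 20/17) = -13*224/17 = -2912/17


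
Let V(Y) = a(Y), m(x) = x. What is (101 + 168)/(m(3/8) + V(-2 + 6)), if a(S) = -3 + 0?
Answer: -2152/21 ≈ -102.48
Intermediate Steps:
a(S) = -3
V(Y) = -3
(101 + 168)/(m(3/8) + V(-2 + 6)) = (101 + 168)/(3/8 - 3) = 269/(3*(1/8) - 3) = 269/(3/8 - 3) = 269/(-21/8) = 269*(-8/21) = -2152/21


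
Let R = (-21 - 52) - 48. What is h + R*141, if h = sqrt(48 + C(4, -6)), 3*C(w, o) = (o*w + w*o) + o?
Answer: -17061 + sqrt(30) ≈ -17056.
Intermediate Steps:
R = -121 (R = -73 - 48 = -121)
C(w, o) = o/3 + 2*o*w/3 (C(w, o) = ((o*w + w*o) + o)/3 = ((o*w + o*w) + o)/3 = (2*o*w + o)/3 = (o + 2*o*w)/3 = o/3 + 2*o*w/3)
h = sqrt(30) (h = sqrt(48 + (1/3)*(-6)*(1 + 2*4)) = sqrt(48 + (1/3)*(-6)*(1 + 8)) = sqrt(48 + (1/3)*(-6)*9) = sqrt(48 - 18) = sqrt(30) ≈ 5.4772)
h + R*141 = sqrt(30) - 121*141 = sqrt(30) - 17061 = -17061 + sqrt(30)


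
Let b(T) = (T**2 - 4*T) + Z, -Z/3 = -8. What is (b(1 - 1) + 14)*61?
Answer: 2318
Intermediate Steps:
Z = 24 (Z = -3*(-8) = 24)
b(T) = 24 + T**2 - 4*T (b(T) = (T**2 - 4*T) + 24 = 24 + T**2 - 4*T)
(b(1 - 1) + 14)*61 = ((24 + (1 - 1)**2 - 4*(1 - 1)) + 14)*61 = ((24 + 0**2 - 4*0) + 14)*61 = ((24 + 0 + 0) + 14)*61 = (24 + 14)*61 = 38*61 = 2318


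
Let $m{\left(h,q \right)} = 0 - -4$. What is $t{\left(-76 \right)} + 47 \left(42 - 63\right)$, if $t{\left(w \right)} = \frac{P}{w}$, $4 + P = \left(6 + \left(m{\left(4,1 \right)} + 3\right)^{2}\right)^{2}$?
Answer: $- \frac{4107}{4} \approx -1026.8$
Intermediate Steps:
$m{\left(h,q \right)} = 4$ ($m{\left(h,q \right)} = 0 + 4 = 4$)
$P = 3021$ ($P = -4 + \left(6 + \left(4 + 3\right)^{2}\right)^{2} = -4 + \left(6 + 7^{2}\right)^{2} = -4 + \left(6 + 49\right)^{2} = -4 + 55^{2} = -4 + 3025 = 3021$)
$t{\left(w \right)} = \frac{3021}{w}$
$t{\left(-76 \right)} + 47 \left(42 - 63\right) = \frac{3021}{-76} + 47 \left(42 - 63\right) = 3021 \left(- \frac{1}{76}\right) + 47 \left(-21\right) = - \frac{159}{4} - 987 = - \frac{4107}{4}$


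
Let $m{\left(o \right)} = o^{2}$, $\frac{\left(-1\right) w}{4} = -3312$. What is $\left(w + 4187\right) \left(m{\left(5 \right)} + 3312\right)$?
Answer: $58180595$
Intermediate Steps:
$w = 13248$ ($w = \left(-4\right) \left(-3312\right) = 13248$)
$\left(w + 4187\right) \left(m{\left(5 \right)} + 3312\right) = \left(13248 + 4187\right) \left(5^{2} + 3312\right) = 17435 \left(25 + 3312\right) = 17435 \cdot 3337 = 58180595$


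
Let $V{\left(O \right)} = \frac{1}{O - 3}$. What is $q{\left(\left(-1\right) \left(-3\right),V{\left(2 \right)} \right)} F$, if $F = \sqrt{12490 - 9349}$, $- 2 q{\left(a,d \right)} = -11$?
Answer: $\frac{33 \sqrt{349}}{2} \approx 308.25$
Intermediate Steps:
$V{\left(O \right)} = \frac{1}{-3 + O}$
$q{\left(a,d \right)} = \frac{11}{2}$ ($q{\left(a,d \right)} = \left(- \frac{1}{2}\right) \left(-11\right) = \frac{11}{2}$)
$F = 3 \sqrt{349}$ ($F = \sqrt{3141} = 3 \sqrt{349} \approx 56.045$)
$q{\left(\left(-1\right) \left(-3\right),V{\left(2 \right)} \right)} F = \frac{11 \cdot 3 \sqrt{349}}{2} = \frac{33 \sqrt{349}}{2}$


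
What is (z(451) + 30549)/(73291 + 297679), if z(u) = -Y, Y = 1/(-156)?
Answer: 953129/11574264 ≈ 0.082349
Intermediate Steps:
Y = -1/156 ≈ -0.0064103
z(u) = 1/156 (z(u) = -1*(-1/156) = 1/156)
(z(451) + 30549)/(73291 + 297679) = (1/156 + 30549)/(73291 + 297679) = (4765645/156)/370970 = (4765645/156)*(1/370970) = 953129/11574264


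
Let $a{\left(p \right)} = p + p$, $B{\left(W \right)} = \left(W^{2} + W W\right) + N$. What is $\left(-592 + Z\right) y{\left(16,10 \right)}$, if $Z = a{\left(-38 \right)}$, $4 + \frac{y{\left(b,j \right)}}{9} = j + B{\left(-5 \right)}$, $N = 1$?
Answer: $-342684$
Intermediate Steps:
$B{\left(W \right)} = 1 + 2 W^{2}$ ($B{\left(W \right)} = \left(W^{2} + W W\right) + 1 = \left(W^{2} + W^{2}\right) + 1 = 2 W^{2} + 1 = 1 + 2 W^{2}$)
$a{\left(p \right)} = 2 p$
$y{\left(b,j \right)} = 423 + 9 j$ ($y{\left(b,j \right)} = -36 + 9 \left(j + \left(1 + 2 \left(-5\right)^{2}\right)\right) = -36 + 9 \left(j + \left(1 + 2 \cdot 25\right)\right) = -36 + 9 \left(j + \left(1 + 50\right)\right) = -36 + 9 \left(j + 51\right) = -36 + 9 \left(51 + j\right) = -36 + \left(459 + 9 j\right) = 423 + 9 j$)
$Z = -76$ ($Z = 2 \left(-38\right) = -76$)
$\left(-592 + Z\right) y{\left(16,10 \right)} = \left(-592 - 76\right) \left(423 + 9 \cdot 10\right) = - 668 \left(423 + 90\right) = \left(-668\right) 513 = -342684$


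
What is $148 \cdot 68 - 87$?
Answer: $9977$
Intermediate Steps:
$148 \cdot 68 - 87 = 10064 - 87 = 9977$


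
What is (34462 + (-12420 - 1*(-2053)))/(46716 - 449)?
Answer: 24095/46267 ≈ 0.52078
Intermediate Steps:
(34462 + (-12420 - 1*(-2053)))/(46716 - 449) = (34462 + (-12420 + 2053))/46267 = (34462 - 10367)*(1/46267) = 24095*(1/46267) = 24095/46267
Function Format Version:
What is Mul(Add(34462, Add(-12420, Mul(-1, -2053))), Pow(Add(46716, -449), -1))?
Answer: Rational(24095, 46267) ≈ 0.52078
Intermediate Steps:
Mul(Add(34462, Add(-12420, Mul(-1, -2053))), Pow(Add(46716, -449), -1)) = Mul(Add(34462, Add(-12420, 2053)), Pow(46267, -1)) = Mul(Add(34462, -10367), Rational(1, 46267)) = Mul(24095, Rational(1, 46267)) = Rational(24095, 46267)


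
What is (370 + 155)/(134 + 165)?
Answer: 525/299 ≈ 1.7559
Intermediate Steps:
(370 + 155)/(134 + 165) = 525/299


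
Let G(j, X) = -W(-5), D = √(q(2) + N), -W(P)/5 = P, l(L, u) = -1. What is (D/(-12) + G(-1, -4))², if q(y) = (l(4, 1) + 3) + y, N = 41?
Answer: (100 + √5)²/16 ≈ 653.26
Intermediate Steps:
W(P) = -5*P
q(y) = 2 + y (q(y) = (-1 + 3) + y = 2 + y)
D = 3*√5 (D = √((2 + 2) + 41) = √(4 + 41) = √45 = 3*√5 ≈ 6.7082)
G(j, X) = -25 (G(j, X) = -(-5)*(-5) = -1*25 = -25)
(D/(-12) + G(-1, -4))² = ((3*√5)/(-12) - 25)² = ((3*√5)*(-1/12) - 25)² = (-√5/4 - 25)² = (-25 - √5/4)²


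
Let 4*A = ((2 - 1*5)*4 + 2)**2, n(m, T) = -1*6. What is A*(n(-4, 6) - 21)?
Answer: -675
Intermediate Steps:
n(m, T) = -6
A = 25 (A = ((2 - 1*5)*4 + 2)**2/4 = ((2 - 5)*4 + 2)**2/4 = (-3*4 + 2)**2/4 = (-12 + 2)**2/4 = (1/4)*(-10)**2 = (1/4)*100 = 25)
A*(n(-4, 6) - 21) = 25*(-6 - 21) = 25*(-27) = -675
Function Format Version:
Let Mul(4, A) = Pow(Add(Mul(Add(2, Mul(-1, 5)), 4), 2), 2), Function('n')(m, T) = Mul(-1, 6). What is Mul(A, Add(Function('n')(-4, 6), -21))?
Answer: -675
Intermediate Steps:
Function('n')(m, T) = -6
A = 25 (A = Mul(Rational(1, 4), Pow(Add(Mul(Add(2, Mul(-1, 5)), 4), 2), 2)) = Mul(Rational(1, 4), Pow(Add(Mul(Add(2, -5), 4), 2), 2)) = Mul(Rational(1, 4), Pow(Add(Mul(-3, 4), 2), 2)) = Mul(Rational(1, 4), Pow(Add(-12, 2), 2)) = Mul(Rational(1, 4), Pow(-10, 2)) = Mul(Rational(1, 4), 100) = 25)
Mul(A, Add(Function('n')(-4, 6), -21)) = Mul(25, Add(-6, -21)) = Mul(25, -27) = -675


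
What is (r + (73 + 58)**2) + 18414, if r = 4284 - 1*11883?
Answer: 27976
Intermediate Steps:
r = -7599 (r = 4284 - 11883 = -7599)
(r + (73 + 58)**2) + 18414 = (-7599 + (73 + 58)**2) + 18414 = (-7599 + 131**2) + 18414 = (-7599 + 17161) + 18414 = 9562 + 18414 = 27976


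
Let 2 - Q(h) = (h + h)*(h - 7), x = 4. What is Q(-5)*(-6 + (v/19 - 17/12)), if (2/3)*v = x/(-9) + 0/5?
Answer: 100241/114 ≈ 879.31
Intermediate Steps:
Q(h) = 2 - 2*h*(-7 + h) (Q(h) = 2 - (h + h)*(h - 7) = 2 - 2*h*(-7 + h))
v = -⅔ (v = 3*(4/(-9) + 0/5)/2 = 3*(4*(-⅑) + 0*(⅕))/2 = 3*(-4/9 + 0)/2 = (3/2)*(-4/9) = -⅔ ≈ -0.66667)
Q(-5)*(-6 + (v/19 - 17/12)) = (2 - 2*(-5)² + 14*(-5))*(-6 + (-⅔/19 - 17/12)) = (2 - 2*25 - 70)*(-6 + (-⅔*1/19 - 17*1/12)) = (2 - 50 - 70)*(-6 + (-2/57 - 17/12)) = -118*(-6 - 331/228) = -118*(-1699/228) = 100241/114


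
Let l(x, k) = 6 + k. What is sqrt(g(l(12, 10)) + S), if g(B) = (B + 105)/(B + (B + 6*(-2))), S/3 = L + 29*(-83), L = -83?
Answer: I*sqrt(746395)/10 ≈ 86.394*I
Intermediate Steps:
S = -7470 (S = 3*(-83 + 29*(-83)) = 3*(-83 - 2407) = 3*(-2490) = -7470)
g(B) = (105 + B)/(-12 + 2*B) (g(B) = (105 + B)/(B + (B - 12)) = (105 + B)/(B + (-12 + B)) = (105 + B)/(-12 + 2*B))
sqrt(g(l(12, 10)) + S) = sqrt((105 + (6 + 10))/(2*(-6 + (6 + 10))) - 7470) = sqrt((105 + 16)/(2*(-6 + 16)) - 7470) = sqrt((1/2)*121/10 - 7470) = sqrt((1/2)*(1/10)*121 - 7470) = sqrt(121/20 - 7470) = sqrt(-149279/20) = I*sqrt(746395)/10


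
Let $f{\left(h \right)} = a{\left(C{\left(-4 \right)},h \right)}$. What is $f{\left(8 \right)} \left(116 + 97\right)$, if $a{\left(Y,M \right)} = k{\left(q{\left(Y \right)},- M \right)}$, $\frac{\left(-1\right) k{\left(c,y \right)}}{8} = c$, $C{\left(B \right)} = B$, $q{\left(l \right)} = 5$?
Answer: $-8520$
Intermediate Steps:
$k{\left(c,y \right)} = - 8 c$
$a{\left(Y,M \right)} = -40$ ($a{\left(Y,M \right)} = \left(-8\right) 5 = -40$)
$f{\left(h \right)} = -40$
$f{\left(8 \right)} \left(116 + 97\right) = - 40 \left(116 + 97\right) = \left(-40\right) 213 = -8520$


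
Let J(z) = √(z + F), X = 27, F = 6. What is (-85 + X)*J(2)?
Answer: -116*√2 ≈ -164.05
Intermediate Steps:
J(z) = √(6 + z) (J(z) = √(z + 6) = √(6 + z))
(-85 + X)*J(2) = (-85 + 27)*√(6 + 2) = -116*√2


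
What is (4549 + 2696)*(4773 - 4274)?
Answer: 3615255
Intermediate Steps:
(4549 + 2696)*(4773 - 4274) = 7245*499 = 3615255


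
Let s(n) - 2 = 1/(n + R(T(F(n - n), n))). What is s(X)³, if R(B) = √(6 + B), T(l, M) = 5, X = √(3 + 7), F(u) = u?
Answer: (1 + 2*√10 + 2*√11)³/(√10 + √11)³ ≈ 9.9988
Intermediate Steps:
X = √10 ≈ 3.1623
s(n) = 2 + 1/(n + √11) (s(n) = 2 + 1/(n + √(6 + 5)) = 2 + 1/(n + √11))
s(X)³ = ((1 + 2*√10 + 2*√11)/(√10 + √11))³ = (1 + 2*√10 + 2*√11)³/(√10 + √11)³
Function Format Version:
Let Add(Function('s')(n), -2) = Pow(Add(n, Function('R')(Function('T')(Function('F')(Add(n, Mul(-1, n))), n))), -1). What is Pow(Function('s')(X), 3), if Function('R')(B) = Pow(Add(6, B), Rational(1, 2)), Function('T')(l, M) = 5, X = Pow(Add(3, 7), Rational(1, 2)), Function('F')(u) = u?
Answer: Mul(Pow(Add(Pow(10, Rational(1, 2)), Pow(11, Rational(1, 2))), -3), Pow(Add(1, Mul(2, Pow(10, Rational(1, 2))), Mul(2, Pow(11, Rational(1, 2)))), 3)) ≈ 9.9988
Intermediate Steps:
X = Pow(10, Rational(1, 2)) ≈ 3.1623
Function('s')(n) = Add(2, Pow(Add(n, Pow(11, Rational(1, 2))), -1)) (Function('s')(n) = Add(2, Pow(Add(n, Pow(Add(6, 5), Rational(1, 2))), -1)) = Add(2, Pow(Add(n, Pow(11, Rational(1, 2))), -1)))
Pow(Function('s')(X), 3) = Pow(Mul(Pow(Add(Pow(10, Rational(1, 2)), Pow(11, Rational(1, 2))), -1), Add(1, Mul(2, Pow(10, Rational(1, 2))), Mul(2, Pow(11, Rational(1, 2))))), 3) = Mul(Pow(Add(Pow(10, Rational(1, 2)), Pow(11, Rational(1, 2))), -3), Pow(Add(1, Mul(2, Pow(10, Rational(1, 2))), Mul(2, Pow(11, Rational(1, 2)))), 3))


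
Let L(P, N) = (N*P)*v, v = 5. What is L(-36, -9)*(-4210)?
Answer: -6820200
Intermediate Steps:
L(P, N) = 5*N*P (L(P, N) = (N*P)*5 = 5*N*P)
L(-36, -9)*(-4210) = (5*(-9)*(-36))*(-4210) = 1620*(-4210) = -6820200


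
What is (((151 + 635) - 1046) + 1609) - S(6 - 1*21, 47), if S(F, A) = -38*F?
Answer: 779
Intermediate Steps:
(((151 + 635) - 1046) + 1609) - S(6 - 1*21, 47) = (((151 + 635) - 1046) + 1609) - (-38)*(6 - 1*21) = ((786 - 1046) + 1609) - (-38)*(6 - 21) = (-260 + 1609) - (-38)*(-15) = 1349 - 1*570 = 1349 - 570 = 779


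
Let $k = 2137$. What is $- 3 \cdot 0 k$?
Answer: $0$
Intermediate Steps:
$- 3 \cdot 0 k = - 3 \cdot 0 \cdot 2137 = \left(-3\right) 0 = 0$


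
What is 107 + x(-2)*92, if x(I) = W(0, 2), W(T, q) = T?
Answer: 107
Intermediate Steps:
x(I) = 0
107 + x(-2)*92 = 107 + 0*92 = 107 + 0 = 107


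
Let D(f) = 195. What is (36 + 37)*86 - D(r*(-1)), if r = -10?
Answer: 6083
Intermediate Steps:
(36 + 37)*86 - D(r*(-1)) = (36 + 37)*86 - 1*195 = 73*86 - 195 = 6278 - 195 = 6083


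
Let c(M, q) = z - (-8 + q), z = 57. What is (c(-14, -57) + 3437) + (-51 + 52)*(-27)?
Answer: 3532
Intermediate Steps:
c(M, q) = 65 - q (c(M, q) = 57 - (-8 + q) = 57 + (8 - q) = 65 - q)
(c(-14, -57) + 3437) + (-51 + 52)*(-27) = ((65 - 1*(-57)) + 3437) + (-51 + 52)*(-27) = ((65 + 57) + 3437) + 1*(-27) = (122 + 3437) - 27 = 3559 - 27 = 3532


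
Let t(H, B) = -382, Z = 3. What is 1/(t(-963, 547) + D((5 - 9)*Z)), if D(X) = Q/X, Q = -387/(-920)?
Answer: -3680/1405889 ≈ -0.0026176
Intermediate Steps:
Q = 387/920 (Q = -387*(-1/920) = 387/920 ≈ 0.42065)
D(X) = 387/(920*X)
1/(t(-963, 547) + D((5 - 9)*Z)) = 1/(-382 + 387/(920*(((5 - 9)*3)))) = 1/(-382 + 387/(920*((-4*3)))) = 1/(-382 + (387/920)/(-12)) = 1/(-382 + (387/920)*(-1/12)) = 1/(-382 - 129/3680) = 1/(-1405889/3680) = -3680/1405889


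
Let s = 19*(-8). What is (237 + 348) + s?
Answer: 433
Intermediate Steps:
s = -152
(237 + 348) + s = (237 + 348) - 152 = 585 - 152 = 433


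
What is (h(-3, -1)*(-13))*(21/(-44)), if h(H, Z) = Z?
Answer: -273/44 ≈ -6.2045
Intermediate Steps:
(h(-3, -1)*(-13))*(21/(-44)) = (-1*(-13))*(21/(-44)) = 13*(21*(-1/44)) = 13*(-21/44) = -273/44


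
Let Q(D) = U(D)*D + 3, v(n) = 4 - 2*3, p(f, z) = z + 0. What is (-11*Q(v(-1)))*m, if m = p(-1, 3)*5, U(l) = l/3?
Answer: -715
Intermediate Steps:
p(f, z) = z
U(l) = l/3 (U(l) = l*(⅓) = l/3)
m = 15 (m = 3*5 = 15)
v(n) = -2 (v(n) = 4 - 6 = -2)
Q(D) = 3 + D²/3 (Q(D) = (D/3)*D + 3 = D²/3 + 3 = 3 + D²/3)
(-11*Q(v(-1)))*m = -11*(3 + (⅓)*(-2)²)*15 = -11*(3 + (⅓)*4)*15 = -11*(3 + 4/3)*15 = -11*13/3*15 = -143/3*15 = -715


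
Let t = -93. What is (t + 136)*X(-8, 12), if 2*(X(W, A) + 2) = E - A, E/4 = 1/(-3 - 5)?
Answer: -1419/4 ≈ -354.75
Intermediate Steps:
E = -1/2 (E = 4/(-3 - 5) = 4/(-8) = 4*(-1/8) = -1/2 ≈ -0.50000)
X(W, A) = -9/4 - A/2 (X(W, A) = -2 + (-1/2 - A)/2 = -2 + (-1/4 - A/2) = -9/4 - A/2)
(t + 136)*X(-8, 12) = (-93 + 136)*(-9/4 - 1/2*12) = 43*(-9/4 - 6) = 43*(-33/4) = -1419/4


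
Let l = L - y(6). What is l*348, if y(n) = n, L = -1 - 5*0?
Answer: -2436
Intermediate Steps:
L = -1 (L = -1 + 0 = -1)
l = -7 (l = -1 - 1*6 = -1 - 6 = -7)
l*348 = -7*348 = -2436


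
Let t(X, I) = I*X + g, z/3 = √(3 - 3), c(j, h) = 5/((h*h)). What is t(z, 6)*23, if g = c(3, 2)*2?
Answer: 115/2 ≈ 57.500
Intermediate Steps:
c(j, h) = 5/h² (c(j, h) = 5/(h²) = 5/h²)
z = 0 (z = 3*√(3 - 3) = 3*√0 = 3*0 = 0)
g = 5/2 (g = (5/2²)*2 = (5*(¼))*2 = (5/4)*2 = 5/2 ≈ 2.5000)
t(X, I) = 5/2 + I*X (t(X, I) = I*X + 5/2 = 5/2 + I*X)
t(z, 6)*23 = (5/2 + 6*0)*23 = (5/2 + 0)*23 = (5/2)*23 = 115/2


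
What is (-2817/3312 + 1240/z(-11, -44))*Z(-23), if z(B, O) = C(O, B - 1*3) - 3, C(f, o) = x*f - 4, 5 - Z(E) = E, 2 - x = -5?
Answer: -110983/828 ≈ -134.04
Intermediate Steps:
x = 7 (x = 2 - 1*(-5) = 2 + 5 = 7)
Z(E) = 5 - E
C(f, o) = -4 + 7*f (C(f, o) = 7*f - 4 = -4 + 7*f)
z(B, O) = -7 + 7*O (z(B, O) = (-4 + 7*O) - 3 = -7 + 7*O)
(-2817/3312 + 1240/z(-11, -44))*Z(-23) = (-2817/3312 + 1240/(-7 + 7*(-44)))*(5 - 1*(-23)) = (-2817*1/3312 + 1240/(-7 - 308))*(5 + 23) = (-313/368 + 1240/(-315))*28 = (-313/368 + 1240*(-1/315))*28 = (-313/368 - 248/63)*28 = -110983/23184*28 = -110983/828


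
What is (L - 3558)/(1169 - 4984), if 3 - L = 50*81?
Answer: 1521/763 ≈ 1.9934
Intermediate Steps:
L = -4047 (L = 3 - 50*81 = 3 - 1*4050 = 3 - 4050 = -4047)
(L - 3558)/(1169 - 4984) = (-4047 - 3558)/(1169 - 4984) = -7605/(-3815) = -7605*(-1/3815) = 1521/763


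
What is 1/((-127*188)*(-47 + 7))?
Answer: 1/955040 ≈ 1.0471e-6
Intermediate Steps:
1/((-127*188)*(-47 + 7)) = 1/(-23876*(-40)) = 1/955040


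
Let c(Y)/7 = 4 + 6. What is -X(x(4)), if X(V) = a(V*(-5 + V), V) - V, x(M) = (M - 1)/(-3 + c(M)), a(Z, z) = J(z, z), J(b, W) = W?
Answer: 0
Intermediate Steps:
c(Y) = 70 (c(Y) = 7*(4 + 6) = 7*10 = 70)
a(Z, z) = z
x(M) = -1/67 + M/67 (x(M) = (M - 1)/(-3 + 70) = (-1 + M)/67 = (-1 + M)*(1/67) = -1/67 + M/67)
X(V) = 0 (X(V) = V - V = 0)
-X(x(4)) = -1*0 = 0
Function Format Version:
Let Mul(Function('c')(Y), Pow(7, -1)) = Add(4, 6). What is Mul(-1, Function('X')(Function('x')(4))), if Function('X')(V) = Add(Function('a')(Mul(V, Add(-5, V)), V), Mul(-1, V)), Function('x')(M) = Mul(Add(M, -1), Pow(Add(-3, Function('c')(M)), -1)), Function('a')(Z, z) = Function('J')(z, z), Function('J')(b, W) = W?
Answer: 0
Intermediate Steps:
Function('c')(Y) = 70 (Function('c')(Y) = Mul(7, Add(4, 6)) = Mul(7, 10) = 70)
Function('a')(Z, z) = z
Function('x')(M) = Add(Rational(-1, 67), Mul(Rational(1, 67), M)) (Function('x')(M) = Mul(Add(M, -1), Pow(Add(-3, 70), -1)) = Mul(Add(-1, M), Pow(67, -1)) = Mul(Add(-1, M), Rational(1, 67)) = Add(Rational(-1, 67), Mul(Rational(1, 67), M)))
Function('X')(V) = 0 (Function('X')(V) = Add(V, Mul(-1, V)) = 0)
Mul(-1, Function('X')(Function('x')(4))) = Mul(-1, 0) = 0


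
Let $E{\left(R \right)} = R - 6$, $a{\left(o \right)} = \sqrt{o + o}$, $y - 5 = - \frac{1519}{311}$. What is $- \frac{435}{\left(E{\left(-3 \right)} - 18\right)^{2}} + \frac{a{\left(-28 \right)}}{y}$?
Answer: $- \frac{145}{243} + \frac{311 i \sqrt{14}}{18} \approx -0.59671 + 64.648 i$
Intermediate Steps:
$y = \frac{36}{311}$ ($y = 5 - \frac{1519}{311} = \frac{36}{311} \approx 0.11576$)
$a{\left(o \right)} = \sqrt{2} \sqrt{o}$ ($a{\left(o \right)} = \sqrt{2 o} = \sqrt{2} \sqrt{o}$)
$E{\left(R \right)} = -6 + R$ ($E{\left(R \right)} = R - 6 = -6 + R$)
$- \frac{435}{\left(E{\left(-3 \right)} - 18\right)^{2}} + \frac{a{\left(-28 \right)}}{y} = - \frac{435}{\left(\left(-6 - 3\right) - 18\right)^{2}} + \frac{\sqrt{2} \sqrt{-28}}{\frac{36}{311}} = - \frac{435}{\left(-9 - 18\right)^{2}} + \sqrt{2} \cdot 2 i \sqrt{7} \cdot \frac{311}{36} = - \frac{435}{\left(-27\right)^{2}} + 2 i \sqrt{14} \cdot \frac{311}{36} = - \frac{435}{729} + \frac{311 i \sqrt{14}}{18} = \left(-435\right) \frac{1}{729} + \frac{311 i \sqrt{14}}{18} = - \frac{145}{243} + \frac{311 i \sqrt{14}}{18}$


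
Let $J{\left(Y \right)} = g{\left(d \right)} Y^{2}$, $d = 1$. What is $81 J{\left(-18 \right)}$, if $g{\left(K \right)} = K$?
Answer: $26244$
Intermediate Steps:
$J{\left(Y \right)} = Y^{2}$ ($J{\left(Y \right)} = 1 Y^{2} = Y^{2}$)
$81 J{\left(-18 \right)} = 81 \left(-18\right)^{2} = 81 \cdot 324 = 26244$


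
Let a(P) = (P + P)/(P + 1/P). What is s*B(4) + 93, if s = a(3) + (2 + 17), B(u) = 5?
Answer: 197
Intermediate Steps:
a(P) = 2*P/(P + 1/P) (a(P) = (2*P)/(P + 1/P) = 2*P/(P + 1/P))
s = 104/5 (s = 2*3²/(1 + 3²) + (2 + 17) = 2*9/(1 + 9) + 19 = 2*9/10 + 19 = 2*9*(⅒) + 19 = 9/5 + 19 = 104/5 ≈ 20.800)
s*B(4) + 93 = (104/5)*5 + 93 = 104 + 93 = 197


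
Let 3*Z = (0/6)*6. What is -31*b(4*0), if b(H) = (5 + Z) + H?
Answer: -155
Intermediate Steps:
Z = 0 (Z = ((0/6)*6)/3 = ((0*(⅙))*6)/3 = (0*6)/3 = (⅓)*0 = 0)
b(H) = 5 + H (b(H) = (5 + 0) + H = 5 + H)
-31*b(4*0) = -31*(5 + 4*0) = -31*(5 + 0) = -31*5 = -155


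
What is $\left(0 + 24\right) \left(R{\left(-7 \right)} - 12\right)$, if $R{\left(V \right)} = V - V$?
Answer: $-288$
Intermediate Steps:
$R{\left(V \right)} = 0$
$\left(0 + 24\right) \left(R{\left(-7 \right)} - 12\right) = \left(0 + 24\right) \left(0 - 12\right) = 24 \left(-12\right) = -288$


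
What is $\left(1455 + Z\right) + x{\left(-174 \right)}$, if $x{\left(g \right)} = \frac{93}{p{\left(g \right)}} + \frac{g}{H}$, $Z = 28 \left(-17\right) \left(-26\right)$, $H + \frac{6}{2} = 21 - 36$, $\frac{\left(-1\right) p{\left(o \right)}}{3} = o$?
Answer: $\frac{802769}{58} \approx 13841.0$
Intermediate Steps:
$p{\left(o \right)} = - 3 o$
$H = -18$ ($H = -3 + \left(21 - 36\right) = -3 - 15 = -18$)
$Z = 12376$ ($Z = \left(-476\right) \left(-26\right) = 12376$)
$x{\left(g \right)} = - \frac{31}{g} - \frac{g}{18}$ ($x{\left(g \right)} = \frac{93}{\left(-3\right) g} + \frac{g}{-18} = 93 \left(- \frac{1}{3 g}\right) + g \left(- \frac{1}{18}\right) = - \frac{31}{g} - \frac{g}{18}$)
$\left(1455 + Z\right) + x{\left(-174 \right)} = \left(1455 + 12376\right) - \left(- \frac{29}{3} + \frac{31}{-174}\right) = 13831 + \left(\left(-31\right) \left(- \frac{1}{174}\right) + \frac{29}{3}\right) = 13831 + \left(\frac{31}{174} + \frac{29}{3}\right) = 13831 + \frac{571}{58} = \frac{802769}{58}$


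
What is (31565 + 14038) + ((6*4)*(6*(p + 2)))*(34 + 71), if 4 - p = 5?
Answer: 60723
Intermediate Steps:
p = -1 (p = 4 - 1*5 = 4 - 5 = -1)
(31565 + 14038) + ((6*4)*(6*(p + 2)))*(34 + 71) = (31565 + 14038) + ((6*4)*(6*(-1 + 2)))*(34 + 71) = 45603 + (24*(6*1))*105 = 45603 + (24*6)*105 = 45603 + 144*105 = 45603 + 15120 = 60723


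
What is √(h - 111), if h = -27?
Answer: I*√138 ≈ 11.747*I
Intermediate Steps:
√(h - 111) = √(-27 - 111) = √(-138) = I*√138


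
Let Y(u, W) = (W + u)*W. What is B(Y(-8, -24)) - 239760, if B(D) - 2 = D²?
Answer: 350066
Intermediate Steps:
Y(u, W) = W*(W + u)
B(D) = 2 + D²
B(Y(-8, -24)) - 239760 = (2 + (-24*(-24 - 8))²) - 239760 = (2 + (-24*(-32))²) - 239760 = (2 + 768²) - 239760 = (2 + 589824) - 239760 = 589826 - 239760 = 350066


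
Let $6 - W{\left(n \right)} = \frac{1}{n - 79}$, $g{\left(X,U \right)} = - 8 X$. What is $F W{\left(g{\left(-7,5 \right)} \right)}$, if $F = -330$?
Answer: $- \frac{45870}{23} \approx -1994.3$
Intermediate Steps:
$W{\left(n \right)} = 6 - \frac{1}{-79 + n}$ ($W{\left(n \right)} = 6 - \frac{1}{n - 79} = 6 - \frac{1}{-79 + n}$)
$F W{\left(g{\left(-7,5 \right)} \right)} = - 330 \frac{-475 + 6 \left(\left(-8\right) \left(-7\right)\right)}{-79 - -56} = - 330 \frac{-475 + 6 \cdot 56}{-79 + 56} = - 330 \frac{-475 + 336}{-23} = - 330 \left(\left(- \frac{1}{23}\right) \left(-139\right)\right) = \left(-330\right) \frac{139}{23} = - \frac{45870}{23}$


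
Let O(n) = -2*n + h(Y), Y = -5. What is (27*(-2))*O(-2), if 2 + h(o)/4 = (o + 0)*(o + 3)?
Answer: -1944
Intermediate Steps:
h(o) = -8 + 4*o*(3 + o) (h(o) = -8 + 4*((o + 0)*(o + 3)) = -8 + 4*(o*(3 + o)) = -8 + 4*o*(3 + o))
O(n) = 32 - 2*n (O(n) = -2*n + (-8 + 4*(-5)² + 12*(-5)) = -2*n + (-8 + 4*25 - 60) = -2*n + (-8 + 100 - 60) = -2*n + 32 = 32 - 2*n)
(27*(-2))*O(-2) = (27*(-2))*(32 - 2*(-2)) = -54*(32 + 4) = -54*36 = -1944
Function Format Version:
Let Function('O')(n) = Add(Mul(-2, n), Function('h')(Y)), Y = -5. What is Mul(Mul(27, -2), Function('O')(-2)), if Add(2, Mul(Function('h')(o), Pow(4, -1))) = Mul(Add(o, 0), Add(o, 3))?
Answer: -1944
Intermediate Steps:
Function('h')(o) = Add(-8, Mul(4, o, Add(3, o))) (Function('h')(o) = Add(-8, Mul(4, Mul(Add(o, 0), Add(o, 3)))) = Add(-8, Mul(4, Mul(o, Add(3, o)))) = Add(-8, Mul(4, o, Add(3, o))))
Function('O')(n) = Add(32, Mul(-2, n)) (Function('O')(n) = Add(Mul(-2, n), Add(-8, Mul(4, Pow(-5, 2)), Mul(12, -5))) = Add(Mul(-2, n), Add(-8, Mul(4, 25), -60)) = Add(Mul(-2, n), Add(-8, 100, -60)) = Add(Mul(-2, n), 32) = Add(32, Mul(-2, n)))
Mul(Mul(27, -2), Function('O')(-2)) = Mul(Mul(27, -2), Add(32, Mul(-2, -2))) = Mul(-54, Add(32, 4)) = Mul(-54, 36) = -1944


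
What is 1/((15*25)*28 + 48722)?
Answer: 1/59222 ≈ 1.6886e-5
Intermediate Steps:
1/((15*25)*28 + 48722) = 1/(375*28 + 48722) = 1/(10500 + 48722) = 1/59222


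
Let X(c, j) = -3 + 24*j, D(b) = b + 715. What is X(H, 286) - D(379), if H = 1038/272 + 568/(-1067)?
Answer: 5767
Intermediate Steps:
D(b) = 715 + b
H = 476525/145112 (H = 1038*(1/272) + 568*(-1/1067) = 519/136 - 568/1067 = 476525/145112 ≈ 3.2838)
X(H, 286) - D(379) = (-3 + 24*286) - (715 + 379) = (-3 + 6864) - 1*1094 = 6861 - 1094 = 5767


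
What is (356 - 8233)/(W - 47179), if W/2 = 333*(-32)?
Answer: 7877/68491 ≈ 0.11501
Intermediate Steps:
W = -21312 (W = 2*(333*(-32)) = 2*(-10656) = -21312)
(356 - 8233)/(W - 47179) = (356 - 8233)/(-21312 - 47179) = -7877/(-68491) = -7877*(-1/68491) = 7877/68491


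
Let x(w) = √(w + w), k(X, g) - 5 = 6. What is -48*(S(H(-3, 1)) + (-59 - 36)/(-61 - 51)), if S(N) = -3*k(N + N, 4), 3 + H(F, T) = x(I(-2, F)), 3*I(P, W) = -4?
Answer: 10803/7 ≈ 1543.3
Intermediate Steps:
I(P, W) = -4/3 (I(P, W) = (⅓)*(-4) = -4/3)
k(X, g) = 11 (k(X, g) = 5 + 6 = 11)
x(w) = √2*√w (x(w) = √(2*w) = √2*√w)
H(F, T) = -3 + 2*I*√6/3 (H(F, T) = -3 + √2*√(-4/3) = -3 + √2*(2*I*√3/3) = -3 + 2*I*√6/3)
S(N) = -33 (S(N) = -3*11 = -33)
-48*(S(H(-3, 1)) + (-59 - 36)/(-61 - 51)) = -48*(-33 + (-59 - 36)/(-61 - 51)) = -48*(-33 - 95/(-112)) = -48*(-33 - 95*(-1/112)) = -48*(-33 + 95/112) = -48*(-3601/112) = 10803/7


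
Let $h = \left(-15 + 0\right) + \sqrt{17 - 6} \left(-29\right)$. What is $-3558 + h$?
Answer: $-3573 - 29 \sqrt{11} \approx -3669.2$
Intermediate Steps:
$h = -15 - 29 \sqrt{11}$ ($h = -15 + \sqrt{11} \left(-29\right) = -15 - 29 \sqrt{11} \approx -111.18$)
$-3558 + h = -3558 - \left(15 + 29 \sqrt{11}\right) = -3573 - 29 \sqrt{11}$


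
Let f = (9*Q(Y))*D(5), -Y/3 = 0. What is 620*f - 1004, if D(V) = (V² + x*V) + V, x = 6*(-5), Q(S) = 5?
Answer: -3349004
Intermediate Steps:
Y = 0 (Y = -3*0 = 0)
x = -30
D(V) = V² - 29*V (D(V) = (V² - 30*V) + V = V² - 29*V)
f = -5400 (f = (9*5)*(5*(-29 + 5)) = 45*(5*(-24)) = 45*(-120) = -5400)
620*f - 1004 = 620*(-5400) - 1004 = -3348000 - 1004 = -3349004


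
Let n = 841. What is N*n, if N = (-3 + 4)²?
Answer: 841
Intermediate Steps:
N = 1 (N = 1² = 1)
N*n = 1*841 = 841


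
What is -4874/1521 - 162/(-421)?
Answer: -1805552/640341 ≈ -2.8197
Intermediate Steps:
-4874/1521 - 162/(-421) = -4874*1/1521 - 162*(-1/421) = -4874/1521 + 162/421 = -1805552/640341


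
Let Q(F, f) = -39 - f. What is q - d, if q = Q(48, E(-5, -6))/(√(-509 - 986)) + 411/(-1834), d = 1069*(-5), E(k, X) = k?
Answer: 9802319/1834 + 34*I*√1495/1495 ≈ 5344.8 + 0.87934*I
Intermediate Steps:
d = -5345
q = -411/1834 + 34*I*√1495/1495 (q = (-39 - 1*(-5))/(√(-509 - 986)) + 411/(-1834) = (-39 + 5)/(√(-1495)) + 411*(-1/1834) = -34*(-I*√1495/1495) - 411/1834 = -(-34)*I*√1495/1495 - 411/1834 = 34*I*√1495/1495 - 411/1834 = -411/1834 + 34*I*√1495/1495 ≈ -0.2241 + 0.87934*I)
q - d = (-411/1834 + 34*I*√1495/1495) - 1*(-5345) = (-411/1834 + 34*I*√1495/1495) + 5345 = 9802319/1834 + 34*I*√1495/1495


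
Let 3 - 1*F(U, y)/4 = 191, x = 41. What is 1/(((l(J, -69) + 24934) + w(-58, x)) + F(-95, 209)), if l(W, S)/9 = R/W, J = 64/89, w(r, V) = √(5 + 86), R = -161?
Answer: 90795968/2012672431233 - 4096*√91/2012672431233 ≈ 4.5093e-5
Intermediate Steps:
F(U, y) = -752 (F(U, y) = 12 - 4*191 = 12 - 764 = -752)
w(r, V) = √91
J = 64/89 (J = 64*(1/89) = 64/89 ≈ 0.71910)
l(W, S) = -1449/W (l(W, S) = 9*(-161/W) = -1449/W)
1/(((l(J, -69) + 24934) + w(-58, x)) + F(-95, 209)) = 1/(((-1449/64/89 + 24934) + √91) - 752) = 1/(((-1449*89/64 + 24934) + √91) - 752) = 1/(((-128961/64 + 24934) + √91) - 752) = 1/((1466815/64 + √91) - 752) = 1/(1418687/64 + √91)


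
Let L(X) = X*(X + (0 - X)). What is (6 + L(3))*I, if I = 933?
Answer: 5598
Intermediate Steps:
L(X) = 0 (L(X) = X*(X - X) = X*0 = 0)
(6 + L(3))*I = (6 + 0)*933 = 6*933 = 5598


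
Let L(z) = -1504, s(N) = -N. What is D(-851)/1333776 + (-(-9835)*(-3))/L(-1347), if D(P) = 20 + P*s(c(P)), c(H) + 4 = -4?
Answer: 2458928233/125374944 ≈ 19.613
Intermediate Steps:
c(H) = -8 (c(H) = -4 - 4 = -8)
D(P) = 20 + 8*P (D(P) = 20 + P*(-1*(-8)) = 20 + P*8 = 20 + 8*P)
D(-851)/1333776 + (-(-9835)*(-3))/L(-1347) = (20 + 8*(-851))/1333776 - (-9835)*(-3)/(-1504) = (20 - 6808)*(1/1333776) - 1967*15*(-1/1504) = -6788*1/1333776 - 29505*(-1/1504) = -1697/333444 + 29505/1504 = 2458928233/125374944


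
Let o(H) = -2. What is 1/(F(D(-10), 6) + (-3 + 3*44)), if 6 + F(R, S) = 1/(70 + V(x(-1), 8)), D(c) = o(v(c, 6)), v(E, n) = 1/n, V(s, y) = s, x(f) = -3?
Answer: 67/8242 ≈ 0.0081291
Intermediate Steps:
v(E, n) = 1/n
D(c) = -2
F(R, S) = -401/67 (F(R, S) = -6 + 1/(70 - 3) = -6 + 1/67 = -401/67)
1/(F(D(-10), 6) + (-3 + 3*44)) = 1/(-401/67 + (-3 + 3*44)) = 1/(-401/67 + (-3 + 132)) = 1/(-401/67 + 129) = 1/(8242/67) = 67/8242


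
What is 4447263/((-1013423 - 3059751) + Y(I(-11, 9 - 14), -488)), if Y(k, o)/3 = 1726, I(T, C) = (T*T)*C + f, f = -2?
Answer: -4447263/4067996 ≈ -1.0932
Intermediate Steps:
I(T, C) = -2 + C*T² (I(T, C) = (T*T)*C - 2 = T²*C - 2 = C*T² - 2 = -2 + C*T²)
Y(k, o) = 5178 (Y(k, o) = 3*1726 = 5178)
4447263/((-1013423 - 3059751) + Y(I(-11, 9 - 14), -488)) = 4447263/((-1013423 - 3059751) + 5178) = 4447263/(-4073174 + 5178) = 4447263/(-4067996) = 4447263*(-1/4067996) = -4447263/4067996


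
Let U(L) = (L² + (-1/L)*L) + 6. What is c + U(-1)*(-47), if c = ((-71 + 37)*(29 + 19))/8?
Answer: -486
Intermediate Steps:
c = -204 (c = -34*48*(⅛) = -1632*⅛ = -204)
U(L) = 5 + L² (U(L) = (L² - 1) + 6 = (-1 + L²) + 6 = 5 + L²)
c + U(-1)*(-47) = -204 + (5 + (-1)²)*(-47) = -204 + (5 + 1)*(-47) = -204 + 6*(-47) = -204 - 282 = -486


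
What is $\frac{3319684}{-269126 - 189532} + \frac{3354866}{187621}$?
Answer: $\frac{457946849032}{43026936309} \approx 10.643$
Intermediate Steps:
$\frac{3319684}{-269126 - 189532} + \frac{3354866}{187621} = \frac{3319684}{-269126 - 189532} + 3354866 \cdot \frac{1}{187621} = \frac{3319684}{-458658} + \frac{3354866}{187621} = 3319684 \left(- \frac{1}{458658}\right) + \frac{3354866}{187621} = - \frac{1659842}{229329} + \frac{3354866}{187621} = \frac{457946849032}{43026936309}$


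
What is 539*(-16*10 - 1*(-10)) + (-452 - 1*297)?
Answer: -81599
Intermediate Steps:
539*(-16*10 - 1*(-10)) + (-452 - 1*297) = 539*(-160 + 10) + (-452 - 297) = 539*(-150) - 749 = -80850 - 749 = -81599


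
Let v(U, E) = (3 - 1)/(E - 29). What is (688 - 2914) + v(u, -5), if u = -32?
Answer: -37843/17 ≈ -2226.1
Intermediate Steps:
v(U, E) = 2/(-29 + E)
(688 - 2914) + v(u, -5) = (688 - 2914) + 2/(-29 - 5) = -2226 + 2/(-34) = -2226 + 2*(-1/34) = -2226 - 1/17 = -37843/17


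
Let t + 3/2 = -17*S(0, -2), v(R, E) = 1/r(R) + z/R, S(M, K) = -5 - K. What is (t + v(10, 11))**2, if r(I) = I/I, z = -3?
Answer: 63001/25 ≈ 2520.0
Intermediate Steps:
r(I) = 1
v(R, E) = 1 - 3/R (v(R, E) = 1/1 - 3/R = 1*1 - 3/R = 1 - 3/R)
t = 99/2 (t = -3/2 - 17*(-5 - 1*(-2)) = -3/2 - 17*(-5 + 2) = -3/2 - 17*(-3) = -3/2 + 51 = 99/2 ≈ 49.500)
(t + v(10, 11))**2 = (99/2 + (-3 + 10)/10)**2 = (99/2 + (1/10)*7)**2 = (99/2 + 7/10)**2 = (251/5)**2 = 63001/25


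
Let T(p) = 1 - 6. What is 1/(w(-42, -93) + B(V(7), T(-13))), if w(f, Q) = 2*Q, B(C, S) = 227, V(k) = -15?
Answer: 1/41 ≈ 0.024390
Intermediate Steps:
T(p) = -5
1/(w(-42, -93) + B(V(7), T(-13))) = 1/(2*(-93) + 227) = 1/(-186 + 227) = 1/41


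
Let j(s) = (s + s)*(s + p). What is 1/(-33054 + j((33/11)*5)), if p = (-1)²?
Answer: -1/32574 ≈ -3.0699e-5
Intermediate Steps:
p = 1
j(s) = 2*s*(1 + s) (j(s) = (s + s)*(s + 1) = (2*s)*(1 + s) = 2*s*(1 + s))
1/(-33054 + j((33/11)*5)) = 1/(-33054 + 2*((33/11)*5)*(1 + (33/11)*5)) = 1/(-33054 + 2*((33*(1/11))*5)*(1 + (33*(1/11))*5)) = 1/(-33054 + 2*(3*5)*(1 + 3*5)) = 1/(-33054 + 2*15*(1 + 15)) = 1/(-33054 + 2*15*16) = 1/(-33054 + 480) = 1/(-32574) = -1/32574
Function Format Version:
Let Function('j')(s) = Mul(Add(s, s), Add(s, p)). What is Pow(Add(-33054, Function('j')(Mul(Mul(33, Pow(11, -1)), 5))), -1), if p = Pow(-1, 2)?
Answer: Rational(-1, 32574) ≈ -3.0699e-5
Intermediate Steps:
p = 1
Function('j')(s) = Mul(2, s, Add(1, s)) (Function('j')(s) = Mul(Add(s, s), Add(s, 1)) = Mul(Mul(2, s), Add(1, s)) = Mul(2, s, Add(1, s)))
Pow(Add(-33054, Function('j')(Mul(Mul(33, Pow(11, -1)), 5))), -1) = Pow(Add(-33054, Mul(2, Mul(Mul(33, Pow(11, -1)), 5), Add(1, Mul(Mul(33, Pow(11, -1)), 5)))), -1) = Pow(Add(-33054, Mul(2, Mul(Mul(33, Rational(1, 11)), 5), Add(1, Mul(Mul(33, Rational(1, 11)), 5)))), -1) = Pow(Add(-33054, Mul(2, Mul(3, 5), Add(1, Mul(3, 5)))), -1) = Pow(Add(-33054, Mul(2, 15, Add(1, 15))), -1) = Pow(Add(-33054, Mul(2, 15, 16)), -1) = Pow(Add(-33054, 480), -1) = Pow(-32574, -1) = Rational(-1, 32574)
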